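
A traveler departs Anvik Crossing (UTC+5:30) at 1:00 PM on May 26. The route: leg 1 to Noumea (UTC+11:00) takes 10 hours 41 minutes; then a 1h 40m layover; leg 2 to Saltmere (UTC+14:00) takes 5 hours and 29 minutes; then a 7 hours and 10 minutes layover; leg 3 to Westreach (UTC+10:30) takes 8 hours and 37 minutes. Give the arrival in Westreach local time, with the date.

Convert departure to UTC: 1:00 PM − 5:30 = 7:30 AM UTC on May 26.
Add 10 hours 41 minutes leg 1 → 6:11 PM UTC.
Add 1 hour and 40 minutes layover in Noumea → 7:51 PM UTC.
Add 5 hours 29 minutes leg 2 → 1:20 AM UTC (May 27).
Add 7 hours 10 minutes layover in Saltmere → 8:30 AM UTC.
Add 8 hours and 37 minutes leg 3 → 5:07 PM UTC.
Westreach is UTC+10:30, so local arrival = 5:07 PM + 10:30 = 3:37 AM on May 28.

3:37 AM on May 28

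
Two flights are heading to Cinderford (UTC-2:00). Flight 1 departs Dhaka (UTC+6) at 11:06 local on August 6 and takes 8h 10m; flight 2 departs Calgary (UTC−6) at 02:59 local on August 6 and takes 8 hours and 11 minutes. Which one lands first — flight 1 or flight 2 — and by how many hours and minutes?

the first, by 3 hours 54 minutes

Flight 1 in UTC: 11:06 − 6:00 = 05:06 on Aug 6.
+8 hours and 10 minutes → arrive 13:16 UTC on Aug 6.
Flight 2 in UTC: 02:59 + 6:00 = 08:59 on Aug 6.
+8 hours and 11 minutes → arrive 17:10 UTC on Aug 6.
Flight 1 lands earlier by 3 hours 54 minutes.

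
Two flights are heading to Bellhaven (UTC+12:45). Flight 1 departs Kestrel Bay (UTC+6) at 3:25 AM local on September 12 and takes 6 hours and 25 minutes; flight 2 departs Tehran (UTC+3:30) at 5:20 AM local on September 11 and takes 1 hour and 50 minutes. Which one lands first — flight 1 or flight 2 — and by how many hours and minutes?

the second, by 24 hours 10 minutes

Flight 1 in UTC: 3:25 AM − 6:00 = 9:25 PM on Sep 11.
+6 hours 25 minutes → arrive 3:50 AM UTC on Sep 12.
Flight 2 in UTC: 5:20 AM − 3:30 = 1:50 AM on Sep 11.
+1 hour 50 minutes → arrive 3:40 AM UTC on Sep 11.
Flight 2 lands earlier by 24 hours 10 minutes.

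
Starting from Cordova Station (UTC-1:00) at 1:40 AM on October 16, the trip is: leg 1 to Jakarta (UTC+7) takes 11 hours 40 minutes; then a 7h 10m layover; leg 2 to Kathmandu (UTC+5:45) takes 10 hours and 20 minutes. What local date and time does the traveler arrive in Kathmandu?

Convert departure to UTC: 1:40 AM + 1:00 = 2:40 AM UTC on Oct 16.
Add 11 hours and 40 minutes leg 1 → 2:20 PM UTC.
Add 7 hours 10 minutes layover in Jakarta → 9:30 PM UTC.
Add 10 hours and 20 minutes leg 2 → 7:50 AM UTC (Oct 17).
Kathmandu is UTC+5:45, so local arrival = 7:50 AM + 5:45 = 1:35 PM on Oct 17.

1:35 PM on October 17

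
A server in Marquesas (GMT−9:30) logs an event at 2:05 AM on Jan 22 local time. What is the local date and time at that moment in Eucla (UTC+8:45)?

8:20 PM on January 22

Eucla is 18:15 ahead of Marquesas.
Shift by the zone difference: 2:05 AM + 18:15 = 8:20 PM on Jan 22 in Eucla.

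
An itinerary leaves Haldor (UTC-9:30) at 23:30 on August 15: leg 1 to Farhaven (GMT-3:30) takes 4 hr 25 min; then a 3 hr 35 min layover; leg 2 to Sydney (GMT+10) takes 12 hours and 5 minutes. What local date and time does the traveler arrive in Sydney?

Convert departure to UTC: 23:30 + 9:30 = 09:00 UTC on Aug 16.
Add 4 hours 25 minutes leg 1 → 13:25 UTC.
Add 3 hours 35 minutes layover in Farhaven → 17:00 UTC.
Add 12 hours and 5 minutes leg 2 → 05:05 UTC (Aug 17).
Sydney is UTC+10:00, so local arrival = 05:05 + 10:00 = 15:05 on Aug 17.

15:05 on Aug 17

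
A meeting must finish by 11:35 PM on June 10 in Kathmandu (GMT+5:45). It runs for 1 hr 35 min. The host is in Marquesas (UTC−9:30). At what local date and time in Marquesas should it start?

6:45 AM on Jun 10

Target end time in UTC: 11:35 PM − 5:45 = 5:50 PM on Jun 10.
Subtract 1 hour 35 minutes → start 4:15 PM UTC on Jun 10.
Marquesas is UTC−9:30: 4:15 PM − 9:30 = 6:45 AM on Jun 10.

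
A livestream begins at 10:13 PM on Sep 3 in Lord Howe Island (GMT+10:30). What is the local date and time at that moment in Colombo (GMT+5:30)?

5:13 PM on September 3

In UTC: 10:13 PM − 10:30 = 11:43 AM on Sep 3.
Colombo is UTC+5:30: 11:43 AM + 5:30 = 5:13 PM on Sep 3.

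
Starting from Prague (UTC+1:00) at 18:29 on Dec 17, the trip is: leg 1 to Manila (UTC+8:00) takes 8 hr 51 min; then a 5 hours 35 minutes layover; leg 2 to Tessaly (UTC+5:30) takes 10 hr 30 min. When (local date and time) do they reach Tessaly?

Convert departure to UTC: 18:29 − 1:00 = 17:29 UTC on Dec 17.
Add 8 hours and 51 minutes leg 1 → 02:20 UTC (Dec 18).
Add 5 hours and 35 minutes layover in Manila → 07:55 UTC.
Add 10 hours 30 minutes leg 2 → 18:25 UTC.
Tessaly is UTC+5:30, so local arrival = 18:25 + 5:30 = 23:55 on Dec 18.

23:55 on December 18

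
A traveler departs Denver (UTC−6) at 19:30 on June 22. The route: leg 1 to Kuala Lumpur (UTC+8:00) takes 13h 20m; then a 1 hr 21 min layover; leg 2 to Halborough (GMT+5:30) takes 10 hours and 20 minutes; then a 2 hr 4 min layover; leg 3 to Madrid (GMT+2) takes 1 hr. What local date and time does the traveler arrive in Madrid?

Convert departure to UTC: 19:30 + 6:00 = 01:30 UTC on Jun 23.
Add 13 hours and 20 minutes leg 1 → 14:50 UTC.
Add 1 hour 21 minutes layover in Kuala Lumpur → 16:11 UTC.
Add 10 hours 20 minutes leg 2 → 02:31 UTC (Jun 24).
Add 2 hours and 4 minutes layover in Halborough → 04:35 UTC.
Add 1 hour leg 3 → 05:35 UTC.
Madrid is UTC+2:00, so local arrival = 05:35 + 2:00 = 07:35 on Jun 24.

07:35 on Jun 24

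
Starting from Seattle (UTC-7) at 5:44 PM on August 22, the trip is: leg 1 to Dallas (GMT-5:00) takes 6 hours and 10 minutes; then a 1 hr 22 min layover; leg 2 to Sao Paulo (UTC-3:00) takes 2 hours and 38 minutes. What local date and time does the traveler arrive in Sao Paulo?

Convert departure to UTC: 5:44 PM + 7:00 = 12:44 AM UTC on Aug 23.
Add 6 hours and 10 minutes leg 1 → 6:54 AM UTC.
Add 1 hour 22 minutes layover in Dallas → 8:16 AM UTC.
Add 2 hours 38 minutes leg 2 → 10:54 AM UTC.
Sao Paulo is UTC−3:00, so local arrival = 10:54 AM − 3:00 = 7:54 AM on Aug 23.

7:54 AM on August 23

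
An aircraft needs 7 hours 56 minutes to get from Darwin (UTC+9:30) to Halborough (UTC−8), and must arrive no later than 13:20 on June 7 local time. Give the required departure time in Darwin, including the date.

Target arrival in UTC: 13:20 + 8:00 = 21:20 on Jun 7.
Subtract 7 hours and 56 minutes → departure 13:24 UTC on Jun 7.
Darwin is UTC+9:30: 13:24 + 9:30 = 22:54 on Jun 7.

22:54 on June 7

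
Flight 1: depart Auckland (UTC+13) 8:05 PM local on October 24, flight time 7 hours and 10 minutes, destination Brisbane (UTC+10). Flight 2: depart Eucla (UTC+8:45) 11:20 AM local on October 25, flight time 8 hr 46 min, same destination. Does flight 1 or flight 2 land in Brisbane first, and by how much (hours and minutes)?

Flight 1 in UTC: 8:05 PM − 13:00 = 7:05 AM on Oct 24.
+7 hours 10 minutes → arrive 2:15 PM UTC on Oct 24.
Flight 2 in UTC: 11:20 AM − 8:45 = 2:35 AM on Oct 25.
+8 hours and 46 minutes → arrive 11:21 AM UTC on Oct 25.
Flight 1 lands earlier by 21 hours 6 minutes.

the first, by 21 hours 6 minutes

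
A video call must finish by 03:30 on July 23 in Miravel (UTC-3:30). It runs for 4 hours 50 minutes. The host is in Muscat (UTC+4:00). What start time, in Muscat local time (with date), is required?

Target end time in UTC: 03:30 + 3:30 = 07:00 on Jul 23.
Subtract 4 hours 50 minutes → start 02:10 UTC on Jul 23.
Muscat is UTC+4:00: 02:10 + 4:00 = 06:10 on Jul 23.

06:10 on Jul 23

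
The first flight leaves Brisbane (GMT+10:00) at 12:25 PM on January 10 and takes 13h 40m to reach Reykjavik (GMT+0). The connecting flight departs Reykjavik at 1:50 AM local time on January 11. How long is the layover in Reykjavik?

9 hours 45 minutes

Convert departure to UTC: 12:25 PM − 10:00 = 2:25 AM UTC on Jan 10.
Add 13 hours and 40 minutes flight time → 4:05 PM UTC.
Reykjavik is UTC+0, so local arrival is the same: 4:05 PM on Jan 10.
Layover = 1:50 AM − 4:05 PM (+1 day) = 9 hours 45 minutes.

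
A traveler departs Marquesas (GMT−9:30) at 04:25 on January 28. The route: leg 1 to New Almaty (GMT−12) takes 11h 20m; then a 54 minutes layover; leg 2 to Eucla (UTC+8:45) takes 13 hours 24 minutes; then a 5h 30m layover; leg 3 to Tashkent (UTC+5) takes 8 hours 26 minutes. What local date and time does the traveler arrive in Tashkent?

Convert departure to UTC: 04:25 + 9:30 = 13:55 UTC on Jan 28.
Add 11 hours and 20 minutes leg 1 → 01:15 UTC (Jan 29).
Add 54 minutes layover in New Almaty → 02:09 UTC.
Add 13 hours and 24 minutes leg 2 → 15:33 UTC.
Add 5 hours and 30 minutes layover in Eucla → 21:03 UTC.
Add 8 hours and 26 minutes leg 3 → 05:29 UTC (Jan 30).
Tashkent is UTC+5:00, so local arrival = 05:29 + 5:00 = 10:29 on Jan 30.

10:29 on January 30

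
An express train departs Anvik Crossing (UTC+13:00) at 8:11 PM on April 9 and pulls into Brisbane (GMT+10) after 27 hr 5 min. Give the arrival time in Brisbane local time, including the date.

8:16 PM on April 10

Convert departure to UTC: 8:11 PM − 13:00 = 7:11 AM UTC on Apr 9.
Add 27 hours and 5 minutes travel time → 10:16 AM UTC (Apr 10).
Brisbane is UTC+10:00, so local arrival = 10:16 AM + 10:00 = 8:16 PM on Apr 10.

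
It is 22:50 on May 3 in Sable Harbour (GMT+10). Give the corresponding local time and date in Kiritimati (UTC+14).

In UTC: 22:50 − 10:00 = 12:50 on May 3.
Kiritimati is UTC+14:00: 12:50 + 14:00 = 02:50 on May 4.

02:50 on May 4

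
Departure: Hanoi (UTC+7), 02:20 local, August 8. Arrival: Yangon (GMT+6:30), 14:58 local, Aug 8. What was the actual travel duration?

Departure in UTC: 02:20 − 7:00 = 19:20 on Aug 7.
Arrival in UTC: 14:58 − 6:30 = 08:28 on Aug 8.
Elapsed = 08:28 − 19:20 (+1 day) = 13 hours 8 minutes.

13 hours 8 minutes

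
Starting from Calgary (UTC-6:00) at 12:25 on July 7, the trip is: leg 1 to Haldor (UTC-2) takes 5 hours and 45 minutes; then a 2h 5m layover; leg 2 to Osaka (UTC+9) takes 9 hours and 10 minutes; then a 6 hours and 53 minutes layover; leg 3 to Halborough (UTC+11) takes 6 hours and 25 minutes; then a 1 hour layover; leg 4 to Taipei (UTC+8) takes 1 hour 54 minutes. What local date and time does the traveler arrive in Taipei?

Convert departure to UTC: 12:25 + 6:00 = 18:25 UTC on Jul 7.
Add 5 hours 45 minutes leg 1 → 00:10 UTC (Jul 8).
Add 2 hours 5 minutes layover in Haldor → 02:15 UTC.
Add 9 hours 10 minutes leg 2 → 11:25 UTC.
Add 6 hours 53 minutes layover in Osaka → 18:18 UTC.
Add 6 hours 25 minutes leg 3 → 00:43 UTC (Jul 9).
Add 1 hour layover in Halborough → 01:43 UTC.
Add 1 hour and 54 minutes leg 4 → 03:37 UTC.
Taipei is UTC+8:00, so local arrival = 03:37 + 8:00 = 11:37 on Jul 9.

11:37 on July 9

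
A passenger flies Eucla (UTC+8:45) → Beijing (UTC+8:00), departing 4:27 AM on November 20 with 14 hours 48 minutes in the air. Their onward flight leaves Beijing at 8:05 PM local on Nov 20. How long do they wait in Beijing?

Convert departure to UTC: 4:27 AM − 8:45 = 7:42 PM UTC on Nov 19.
Add 14 hours and 48 minutes flight time → 10:30 AM UTC (Nov 20).
Beijing is UTC+8:00, so local arrival = 10:30 AM + 8:00 = 6:30 PM on Nov 20.
Layover = 8:05 PM − 6:30 PM = 1 hour 35 minutes.

1 hour 35 minutes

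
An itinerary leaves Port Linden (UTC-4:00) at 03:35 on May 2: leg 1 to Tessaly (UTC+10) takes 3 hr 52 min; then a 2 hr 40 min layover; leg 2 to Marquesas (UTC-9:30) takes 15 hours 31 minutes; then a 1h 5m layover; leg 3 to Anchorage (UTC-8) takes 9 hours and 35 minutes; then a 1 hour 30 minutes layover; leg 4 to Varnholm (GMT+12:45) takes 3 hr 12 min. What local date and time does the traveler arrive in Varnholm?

09:45 on May 4

Convert departure to UTC: 03:35 + 4:00 = 07:35 UTC on May 2.
Add 3 hours 52 minutes leg 1 → 11:27 UTC.
Add 2 hours and 40 minutes layover in Tessaly → 14:07 UTC.
Add 15 hours and 31 minutes leg 2 → 05:38 UTC (May 3).
Add 1 hour and 5 minutes layover in Marquesas → 06:43 UTC.
Add 9 hours 35 minutes leg 3 → 16:18 UTC.
Add 1 hour 30 minutes layover in Anchorage → 17:48 UTC.
Add 3 hours and 12 minutes leg 4 → 21:00 UTC.
Varnholm is UTC+12:45, so local arrival = 21:00 + 12:45 = 09:45 on May 4.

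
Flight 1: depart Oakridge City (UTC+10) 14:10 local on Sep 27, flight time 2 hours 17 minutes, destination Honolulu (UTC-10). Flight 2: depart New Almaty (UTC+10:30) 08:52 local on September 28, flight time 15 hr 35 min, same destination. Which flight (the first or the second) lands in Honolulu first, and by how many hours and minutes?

the first, by 31 hours 30 minutes

Flight 1 in UTC: 14:10 − 10:00 = 04:10 on Sep 27.
+2 hours 17 minutes → arrive 06:27 UTC on Sep 27.
Flight 2 in UTC: 08:52 − 10:30 = 22:22 on Sep 27.
+15 hours 35 minutes → arrive 13:57 UTC on Sep 28.
Flight 1 lands earlier by 31 hours 30 minutes.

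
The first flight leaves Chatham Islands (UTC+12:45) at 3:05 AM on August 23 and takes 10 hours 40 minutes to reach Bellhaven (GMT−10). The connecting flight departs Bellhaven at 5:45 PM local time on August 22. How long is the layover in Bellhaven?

Convert departure to UTC: 3:05 AM − 12:45 = 2:20 PM UTC on Aug 22.
Add 10 hours 40 minutes flight time → 1:00 AM UTC (Aug 23).
Bellhaven is UTC−10:00, so local arrival = 1:00 AM − 10:00 = 3:00 PM on Aug 22.
Layover = 5:45 PM − 3:00 PM = 2 hours 45 minutes.

2 hours 45 minutes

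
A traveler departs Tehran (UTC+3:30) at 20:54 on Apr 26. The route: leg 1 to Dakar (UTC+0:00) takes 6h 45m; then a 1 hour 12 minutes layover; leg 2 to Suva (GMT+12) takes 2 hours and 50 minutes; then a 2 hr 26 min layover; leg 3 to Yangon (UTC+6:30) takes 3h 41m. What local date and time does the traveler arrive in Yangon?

Convert departure to UTC: 20:54 − 3:30 = 17:24 UTC on Apr 26.
Add 6 hours 45 minutes leg 1 → 00:09 UTC (Apr 27).
Add 1 hour 12 minutes layover in Dakar → 01:21 UTC.
Add 2 hours 50 minutes leg 2 → 04:11 UTC.
Add 2 hours 26 minutes layover in Suva → 06:37 UTC.
Add 3 hours and 41 minutes leg 3 → 10:18 UTC.
Yangon is UTC+6:30, so local arrival = 10:18 + 6:30 = 16:48 on Apr 27.

16:48 on Apr 27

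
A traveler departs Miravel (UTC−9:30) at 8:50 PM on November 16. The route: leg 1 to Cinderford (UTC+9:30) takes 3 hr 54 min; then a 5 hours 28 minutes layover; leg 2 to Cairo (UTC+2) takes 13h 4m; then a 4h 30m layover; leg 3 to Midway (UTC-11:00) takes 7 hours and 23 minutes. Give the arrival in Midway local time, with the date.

Convert departure to UTC: 8:50 PM + 9:30 = 6:20 AM UTC on Nov 17.
Add 3 hours and 54 minutes leg 1 → 10:14 AM UTC.
Add 5 hours 28 minutes layover in Cinderford → 3:42 PM UTC.
Add 13 hours and 4 minutes leg 2 → 4:46 AM UTC (Nov 18).
Add 4 hours 30 minutes layover in Cairo → 9:16 AM UTC.
Add 7 hours 23 minutes leg 3 → 4:39 PM UTC.
Midway is UTC−11:00, so local arrival = 4:39 PM − 11:00 = 5:39 AM on Nov 18.

5:39 AM on November 18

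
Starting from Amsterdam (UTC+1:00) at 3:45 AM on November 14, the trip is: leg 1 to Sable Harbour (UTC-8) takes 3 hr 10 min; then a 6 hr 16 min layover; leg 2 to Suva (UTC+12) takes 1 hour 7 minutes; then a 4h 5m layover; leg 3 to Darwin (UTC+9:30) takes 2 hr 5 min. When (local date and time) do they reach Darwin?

Convert departure to UTC: 3:45 AM − 1:00 = 2:45 AM UTC on Nov 14.
Add 3 hours and 10 minutes leg 1 → 5:55 AM UTC.
Add 6 hours and 16 minutes layover in Sable Harbour → 12:11 PM UTC.
Add 1 hour 7 minutes leg 2 → 1:18 PM UTC.
Add 4 hours 5 minutes layover in Suva → 5:23 PM UTC.
Add 2 hours and 5 minutes leg 3 → 7:28 PM UTC.
Darwin is UTC+9:30, so local arrival = 7:28 PM + 9:30 = 4:58 AM on Nov 15.

4:58 AM on November 15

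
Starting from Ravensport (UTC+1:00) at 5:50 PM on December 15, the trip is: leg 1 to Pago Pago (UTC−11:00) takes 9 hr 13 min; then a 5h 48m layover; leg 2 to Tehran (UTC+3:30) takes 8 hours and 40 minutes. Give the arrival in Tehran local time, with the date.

Convert departure to UTC: 5:50 PM − 1:00 = 4:50 PM UTC on Dec 15.
Add 9 hours and 13 minutes leg 1 → 2:03 AM UTC (Dec 16).
Add 5 hours 48 minutes layover in Pago Pago → 7:51 AM UTC.
Add 8 hours 40 minutes leg 2 → 4:31 PM UTC.
Tehran is UTC+3:30, so local arrival = 4:31 PM + 3:30 = 8:01 PM on Dec 16.

8:01 PM on December 16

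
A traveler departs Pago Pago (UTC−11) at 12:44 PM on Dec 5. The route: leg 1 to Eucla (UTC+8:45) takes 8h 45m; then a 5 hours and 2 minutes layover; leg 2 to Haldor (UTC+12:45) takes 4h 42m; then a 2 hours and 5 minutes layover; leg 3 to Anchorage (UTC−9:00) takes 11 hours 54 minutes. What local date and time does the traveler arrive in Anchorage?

Convert departure to UTC: 12:44 PM + 11:00 = 11:44 PM UTC on Dec 5.
Add 8 hours and 45 minutes leg 1 → 8:29 AM UTC (Dec 6).
Add 5 hours 2 minutes layover in Eucla → 1:31 PM UTC.
Add 4 hours 42 minutes leg 2 → 6:13 PM UTC.
Add 2 hours 5 minutes layover in Haldor → 8:18 PM UTC.
Add 11 hours 54 minutes leg 3 → 8:12 AM UTC (Dec 7).
Anchorage is UTC−9:00, so local arrival = 8:12 AM − 9:00 = 11:12 PM on Dec 6.

11:12 PM on December 6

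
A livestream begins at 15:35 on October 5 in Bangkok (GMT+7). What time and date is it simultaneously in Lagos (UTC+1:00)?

09:35 on Oct 5

In UTC: 15:35 − 7:00 = 08:35 on Oct 5.
Lagos is UTC+1:00: 08:35 + 1:00 = 09:35 on Oct 5.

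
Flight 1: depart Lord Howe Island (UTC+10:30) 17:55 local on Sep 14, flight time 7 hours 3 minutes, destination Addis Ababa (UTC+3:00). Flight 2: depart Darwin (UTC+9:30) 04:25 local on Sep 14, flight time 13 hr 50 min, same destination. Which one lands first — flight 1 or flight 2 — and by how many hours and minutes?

the second, by 5 hours 43 minutes

Flight 1 in UTC: 17:55 − 10:30 = 07:25 on Sep 14.
+7 hours and 3 minutes → arrive 14:28 UTC on Sep 14.
Flight 2 in UTC: 04:25 − 9:30 = 18:55 on Sep 13.
+13 hours 50 minutes → arrive 08:45 UTC on Sep 14.
Flight 2 lands earlier by 5 hours 43 minutes.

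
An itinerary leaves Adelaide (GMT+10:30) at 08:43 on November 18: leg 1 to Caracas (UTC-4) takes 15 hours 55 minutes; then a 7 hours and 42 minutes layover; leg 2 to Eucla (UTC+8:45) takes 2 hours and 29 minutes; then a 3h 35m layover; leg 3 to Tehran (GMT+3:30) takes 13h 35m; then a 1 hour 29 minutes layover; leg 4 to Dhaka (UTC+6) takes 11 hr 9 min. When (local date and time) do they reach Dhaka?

12:07 on November 20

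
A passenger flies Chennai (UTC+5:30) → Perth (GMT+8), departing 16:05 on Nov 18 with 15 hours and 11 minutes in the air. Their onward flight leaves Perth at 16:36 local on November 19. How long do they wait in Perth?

Convert departure to UTC: 16:05 − 5:30 = 10:35 UTC on Nov 18.
Add 15 hours and 11 minutes flight time → 01:46 UTC (Nov 19).
Perth is UTC+8:00, so local arrival = 01:46 + 8:00 = 09:46 on Nov 19.
Layover = 16:36 − 09:46 = 6 hours 50 minutes.

6 hours 50 minutes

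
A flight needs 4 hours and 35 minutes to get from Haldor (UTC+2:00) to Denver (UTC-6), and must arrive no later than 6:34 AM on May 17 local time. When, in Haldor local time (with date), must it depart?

9:59 AM on May 17

Target arrival in UTC: 6:34 AM + 6:00 = 12:34 PM on May 17.
Subtract 4 hours 35 minutes → departure 7:59 AM UTC on May 17.
Haldor is UTC+2:00: 7:59 AM + 2:00 = 9:59 AM on May 17.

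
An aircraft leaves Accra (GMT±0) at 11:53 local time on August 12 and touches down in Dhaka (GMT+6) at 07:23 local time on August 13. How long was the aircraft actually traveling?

13 hours 30 minutes

Departure is already UTC: 11:53 on Aug 12.
Arrival in UTC: 07:23 − 6:00 = 01:23 on Aug 13.
Elapsed = 01:23 − 11:53 (+1 day) = 13 hours 30 minutes.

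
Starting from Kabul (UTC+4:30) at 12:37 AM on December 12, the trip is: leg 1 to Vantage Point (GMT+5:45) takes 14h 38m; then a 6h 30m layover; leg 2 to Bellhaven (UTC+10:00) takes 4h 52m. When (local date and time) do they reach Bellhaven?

Convert departure to UTC: 12:37 AM − 4:30 = 8:07 PM UTC on Dec 11.
Add 14 hours and 38 minutes leg 1 → 10:45 AM UTC (Dec 12).
Add 6 hours 30 minutes layover in Vantage Point → 5:15 PM UTC.
Add 4 hours 52 minutes leg 2 → 10:07 PM UTC.
Bellhaven is UTC+10:00, so local arrival = 10:07 PM + 10:00 = 8:07 AM on Dec 13.

8:07 AM on December 13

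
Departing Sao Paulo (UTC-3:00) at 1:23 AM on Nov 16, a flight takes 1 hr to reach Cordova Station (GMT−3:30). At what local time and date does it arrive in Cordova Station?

1:53 AM on November 16

Convert departure to UTC: 1:23 AM + 3:00 = 4:23 AM UTC on Nov 16.
Add 1 hour travel time → 5:23 AM UTC.
Cordova Station is UTC−3:30, so local arrival = 5:23 AM − 3:30 = 1:53 AM on Nov 16.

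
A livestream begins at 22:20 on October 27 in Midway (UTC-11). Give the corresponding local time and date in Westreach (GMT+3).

12:20 on October 28

In UTC: 22:20 + 11:00 = 09:20 on Oct 28.
Westreach is UTC+3:00: 09:20 + 3:00 = 12:20 on Oct 28.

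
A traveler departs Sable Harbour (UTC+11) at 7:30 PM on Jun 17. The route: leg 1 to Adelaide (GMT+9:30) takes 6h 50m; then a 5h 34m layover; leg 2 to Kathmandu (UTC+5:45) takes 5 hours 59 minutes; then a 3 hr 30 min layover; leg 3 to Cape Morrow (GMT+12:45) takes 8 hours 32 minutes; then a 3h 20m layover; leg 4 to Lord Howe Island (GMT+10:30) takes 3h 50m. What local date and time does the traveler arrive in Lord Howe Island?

8:35 AM on June 19

Convert departure to UTC: 7:30 PM − 11:00 = 8:30 AM UTC on Jun 17.
Add 6 hours and 50 minutes leg 1 → 3:20 PM UTC.
Add 5 hours and 34 minutes layover in Adelaide → 8:54 PM UTC.
Add 5 hours and 59 minutes leg 2 → 2:53 AM UTC (Jun 18).
Add 3 hours 30 minutes layover in Kathmandu → 6:23 AM UTC.
Add 8 hours 32 minutes leg 3 → 2:55 PM UTC.
Add 3 hours and 20 minutes layover in Cape Morrow → 6:15 PM UTC.
Add 3 hours and 50 minutes leg 4 → 10:05 PM UTC.
Lord Howe Island is UTC+10:30, so local arrival = 10:05 PM + 10:30 = 8:35 AM on Jun 19.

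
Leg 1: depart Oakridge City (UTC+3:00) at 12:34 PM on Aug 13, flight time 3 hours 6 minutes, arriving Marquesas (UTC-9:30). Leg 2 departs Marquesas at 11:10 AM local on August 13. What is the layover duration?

8 hours

Convert departure to UTC: 12:34 PM − 3:00 = 9:34 AM UTC on Aug 13.
Add 3 hours 6 minutes flight time → 12:40 PM UTC.
Marquesas is UTC−9:30, so local arrival = 12:40 PM − 9:30 = 3:10 AM on Aug 13.
Layover = 11:10 AM − 3:10 AM = 8 hours.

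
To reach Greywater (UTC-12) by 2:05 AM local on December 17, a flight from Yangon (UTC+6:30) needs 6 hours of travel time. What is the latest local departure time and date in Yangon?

Target arrival in UTC: 2:05 AM + 12:00 = 2:05 PM on Dec 17.
Subtract 6 hours → departure 8:05 AM UTC on Dec 17.
Yangon is UTC+6:30: 8:05 AM + 6:30 = 2:35 PM on Dec 17.

2:35 PM on December 17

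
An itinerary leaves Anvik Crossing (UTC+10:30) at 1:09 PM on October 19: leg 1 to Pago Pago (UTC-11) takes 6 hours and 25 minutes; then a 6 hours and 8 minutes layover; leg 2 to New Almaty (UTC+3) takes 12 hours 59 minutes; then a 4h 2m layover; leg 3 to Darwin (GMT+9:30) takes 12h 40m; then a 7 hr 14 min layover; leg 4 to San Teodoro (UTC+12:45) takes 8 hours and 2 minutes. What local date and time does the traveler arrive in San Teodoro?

12:54 AM on October 22

Convert departure to UTC: 1:09 PM − 10:30 = 2:39 AM UTC on Oct 19.
Add 6 hours 25 minutes leg 1 → 9:04 AM UTC.
Add 6 hours 8 minutes layover in Pago Pago → 3:12 PM UTC.
Add 12 hours 59 minutes leg 2 → 4:11 AM UTC (Oct 20).
Add 4 hours 2 minutes layover in New Almaty → 8:13 AM UTC.
Add 12 hours and 40 minutes leg 3 → 8:53 PM UTC.
Add 7 hours 14 minutes layover in Darwin → 4:07 AM UTC (Oct 21).
Add 8 hours 2 minutes leg 4 → 12:09 PM UTC.
San Teodoro is UTC+12:45, so local arrival = 12:09 PM + 12:45 = 12:54 AM on Oct 22.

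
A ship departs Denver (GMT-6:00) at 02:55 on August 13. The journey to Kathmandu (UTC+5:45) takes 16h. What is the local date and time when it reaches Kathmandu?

06:40 on August 14

Convert departure to UTC: 02:55 + 6:00 = 08:55 UTC on Aug 13.
Add 16 hours travel time → 00:55 UTC (Aug 14).
Kathmandu is UTC+5:45, so local arrival = 00:55 + 5:45 = 06:40 on Aug 14.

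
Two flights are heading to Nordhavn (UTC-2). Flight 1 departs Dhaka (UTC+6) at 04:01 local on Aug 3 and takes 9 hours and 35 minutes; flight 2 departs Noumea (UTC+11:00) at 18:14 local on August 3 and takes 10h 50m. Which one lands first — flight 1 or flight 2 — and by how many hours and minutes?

the first, by 10 hours 28 minutes

Flight 1 in UTC: 04:01 − 6:00 = 22:01 on Aug 2.
+9 hours 35 minutes → arrive 07:36 UTC on Aug 3.
Flight 2 in UTC: 18:14 − 11:00 = 07:14 on Aug 3.
+10 hours and 50 minutes → arrive 18:04 UTC on Aug 3.
Flight 1 lands earlier by 10 hours 28 minutes.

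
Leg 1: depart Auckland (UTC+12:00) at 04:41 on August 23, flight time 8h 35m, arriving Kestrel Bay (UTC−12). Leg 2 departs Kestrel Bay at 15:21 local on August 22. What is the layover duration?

2 hours 5 minutes

Convert departure to UTC: 04:41 − 12:00 = 16:41 UTC on Aug 22.
Add 8 hours and 35 minutes flight time → 01:16 UTC (Aug 23).
Kestrel Bay is UTC−12:00, so local arrival = 01:16 − 12:00 = 13:16 on Aug 22.
Layover = 15:21 − 13:16 = 2 hours 5 minutes.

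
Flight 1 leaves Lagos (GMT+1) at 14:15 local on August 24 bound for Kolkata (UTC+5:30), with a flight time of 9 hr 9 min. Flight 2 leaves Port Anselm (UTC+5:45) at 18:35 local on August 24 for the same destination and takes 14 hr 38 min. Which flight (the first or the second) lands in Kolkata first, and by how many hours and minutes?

Flight 1 in UTC: 14:15 − 1:00 = 13:15 on Aug 24.
+9 hours 9 minutes → arrive 22:24 UTC on Aug 24.
Flight 2 in UTC: 18:35 − 5:45 = 12:50 on Aug 24.
+14 hours and 38 minutes → arrive 03:28 UTC on Aug 25.
Flight 1 lands earlier by 5 hours 4 minutes.

the first, by 5 hours 4 minutes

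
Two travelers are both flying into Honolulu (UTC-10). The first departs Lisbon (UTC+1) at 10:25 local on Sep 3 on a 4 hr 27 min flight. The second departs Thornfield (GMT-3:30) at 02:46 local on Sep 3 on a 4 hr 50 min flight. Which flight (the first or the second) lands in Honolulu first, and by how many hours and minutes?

the second, by 2 hours 46 minutes

Flight 1 in UTC: 10:25 − 1:00 = 09:25 on Sep 3.
+4 hours and 27 minutes → arrive 13:52 UTC on Sep 3.
Flight 2 in UTC: 02:46 + 3:30 = 06:16 on Sep 3.
+4 hours and 50 minutes → arrive 11:06 UTC on Sep 3.
Flight 2 lands earlier by 2 hours 46 minutes.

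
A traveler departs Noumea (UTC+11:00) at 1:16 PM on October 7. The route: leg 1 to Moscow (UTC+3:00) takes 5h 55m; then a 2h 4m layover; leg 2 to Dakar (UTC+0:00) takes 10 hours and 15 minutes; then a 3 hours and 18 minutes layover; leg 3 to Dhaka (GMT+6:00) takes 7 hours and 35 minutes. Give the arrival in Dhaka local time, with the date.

1:23 PM on Oct 8

Convert departure to UTC: 1:16 PM − 11:00 = 2:16 AM UTC on Oct 7.
Add 5 hours 55 minutes leg 1 → 8:11 AM UTC.
Add 2 hours and 4 minutes layover in Moscow → 10:15 AM UTC.
Add 10 hours and 15 minutes leg 2 → 8:30 PM UTC.
Add 3 hours 18 minutes layover in Dakar → 11:48 PM UTC.
Add 7 hours and 35 minutes leg 3 → 7:23 AM UTC (Oct 8).
Dhaka is UTC+6:00, so local arrival = 7:23 AM + 6:00 = 1:23 PM on Oct 8.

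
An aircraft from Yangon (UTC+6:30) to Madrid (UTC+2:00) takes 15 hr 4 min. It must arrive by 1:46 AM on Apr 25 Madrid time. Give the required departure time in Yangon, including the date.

Target arrival in UTC: 1:46 AM − 2:00 = 11:46 PM on Apr 24.
Subtract 15 hours and 4 minutes → departure 8:42 AM UTC on Apr 24.
Yangon is UTC+6:30: 8:42 AM + 6:30 = 3:12 PM on Apr 24.

3:12 PM on April 24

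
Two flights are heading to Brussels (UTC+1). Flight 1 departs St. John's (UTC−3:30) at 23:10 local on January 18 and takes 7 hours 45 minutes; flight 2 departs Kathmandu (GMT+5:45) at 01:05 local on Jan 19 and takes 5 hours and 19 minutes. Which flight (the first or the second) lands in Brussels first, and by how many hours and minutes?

the second, by 9 hours 46 minutes

Flight 1 in UTC: 23:10 + 3:30 = 02:40 on Jan 19.
+7 hours 45 minutes → arrive 10:25 UTC on Jan 19.
Flight 2 in UTC: 01:05 − 5:45 = 19:20 on Jan 18.
+5 hours and 19 minutes → arrive 00:39 UTC on Jan 19.
Flight 2 lands earlier by 9 hours 46 minutes.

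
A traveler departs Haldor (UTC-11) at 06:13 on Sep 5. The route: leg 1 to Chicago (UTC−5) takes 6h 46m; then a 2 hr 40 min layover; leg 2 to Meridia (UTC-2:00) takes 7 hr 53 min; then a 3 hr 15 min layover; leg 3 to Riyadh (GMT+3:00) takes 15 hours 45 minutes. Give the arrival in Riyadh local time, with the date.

Convert departure to UTC: 06:13 + 11:00 = 17:13 UTC on Sep 5.
Add 6 hours 46 minutes leg 1 → 23:59 UTC.
Add 2 hours and 40 minutes layover in Chicago → 02:39 UTC (Sep 6).
Add 7 hours and 53 minutes leg 2 → 10:32 UTC.
Add 3 hours 15 minutes layover in Meridia → 13:47 UTC.
Add 15 hours 45 minutes leg 3 → 05:32 UTC (Sep 7).
Riyadh is UTC+3:00, so local arrival = 05:32 + 3:00 = 08:32 on Sep 7.

08:32 on Sep 7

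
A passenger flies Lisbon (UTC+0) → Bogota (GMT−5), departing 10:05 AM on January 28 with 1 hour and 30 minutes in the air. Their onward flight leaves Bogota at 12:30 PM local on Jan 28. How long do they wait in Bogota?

5 hours 55 minutes

Lisbon is at UTC+0, so departure is already 10:05 AM UTC on Jan 28.
Add 1 hour and 30 minutes flight time → 11:35 AM UTC.
Bogota is UTC−5:00, so local arrival = 11:35 AM − 5:00 = 6:35 AM on Jan 28.
Layover = 12:30 PM − 6:35 AM = 5 hours 55 minutes.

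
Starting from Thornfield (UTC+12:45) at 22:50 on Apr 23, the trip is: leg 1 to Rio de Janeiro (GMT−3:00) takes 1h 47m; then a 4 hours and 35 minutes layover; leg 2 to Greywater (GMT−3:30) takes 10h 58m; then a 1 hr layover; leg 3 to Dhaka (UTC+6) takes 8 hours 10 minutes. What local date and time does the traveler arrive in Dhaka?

Convert departure to UTC: 22:50 − 12:45 = 10:05 UTC on Apr 23.
Add 1 hour 47 minutes leg 1 → 11:52 UTC.
Add 4 hours 35 minutes layover in Rio de Janeiro → 16:27 UTC.
Add 10 hours 58 minutes leg 2 → 03:25 UTC (Apr 24).
Add 1 hour layover in Greywater → 04:25 UTC.
Add 8 hours and 10 minutes leg 3 → 12:35 UTC.
Dhaka is UTC+6:00, so local arrival = 12:35 + 6:00 = 18:35 on Apr 24.

18:35 on Apr 24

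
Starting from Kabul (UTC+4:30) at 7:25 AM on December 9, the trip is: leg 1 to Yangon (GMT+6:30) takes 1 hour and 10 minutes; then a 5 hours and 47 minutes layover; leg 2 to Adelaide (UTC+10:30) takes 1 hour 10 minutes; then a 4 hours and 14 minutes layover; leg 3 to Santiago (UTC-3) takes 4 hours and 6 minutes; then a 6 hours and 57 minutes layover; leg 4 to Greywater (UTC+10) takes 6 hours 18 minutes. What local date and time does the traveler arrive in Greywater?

Convert departure to UTC: 7:25 AM − 4:30 = 2:55 AM UTC on Dec 9.
Add 1 hour 10 minutes leg 1 → 4:05 AM UTC.
Add 5 hours and 47 minutes layover in Yangon → 9:52 AM UTC.
Add 1 hour 10 minutes leg 2 → 11:02 AM UTC.
Add 4 hours 14 minutes layover in Adelaide → 3:16 PM UTC.
Add 4 hours 6 minutes leg 3 → 7:22 PM UTC.
Add 6 hours and 57 minutes layover in Santiago → 2:19 AM UTC (Dec 10).
Add 6 hours and 18 minutes leg 4 → 8:37 AM UTC.
Greywater is UTC+10:00, so local arrival = 8:37 AM + 10:00 = 6:37 PM on Dec 10.

6:37 PM on December 10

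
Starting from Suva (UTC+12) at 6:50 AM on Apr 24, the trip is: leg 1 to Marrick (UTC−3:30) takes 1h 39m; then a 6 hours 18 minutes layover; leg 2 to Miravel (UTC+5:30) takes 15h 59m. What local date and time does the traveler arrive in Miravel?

Convert departure to UTC: 6:50 AM − 12:00 = 6:50 PM UTC on Apr 23.
Add 1 hour 39 minutes leg 1 → 8:29 PM UTC.
Add 6 hours 18 minutes layover in Marrick → 2:47 AM UTC (Apr 24).
Add 15 hours and 59 minutes leg 2 → 6:46 PM UTC.
Miravel is UTC+5:30, so local arrival = 6:46 PM + 5:30 = 12:16 AM on Apr 25.

12:16 AM on Apr 25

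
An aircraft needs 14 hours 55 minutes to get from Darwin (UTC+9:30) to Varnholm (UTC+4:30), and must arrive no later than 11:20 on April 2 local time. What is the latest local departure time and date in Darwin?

Target arrival in UTC: 11:20 − 4:30 = 06:50 on Apr 2.
Subtract 14 hours 55 minutes → departure 15:55 UTC on Apr 1.
Darwin is UTC+9:30: 15:55 + 9:30 = 01:25 on Apr 2.

01:25 on April 2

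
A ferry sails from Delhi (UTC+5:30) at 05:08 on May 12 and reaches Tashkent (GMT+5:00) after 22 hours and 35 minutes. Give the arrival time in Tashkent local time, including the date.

Convert departure to UTC: 05:08 − 5:30 = 23:38 UTC on May 11.
Add 22 hours and 35 minutes travel time → 22:13 UTC (May 12).
Tashkent is UTC+5:00, so local arrival = 22:13 + 5:00 = 03:13 on May 13.

03:13 on May 13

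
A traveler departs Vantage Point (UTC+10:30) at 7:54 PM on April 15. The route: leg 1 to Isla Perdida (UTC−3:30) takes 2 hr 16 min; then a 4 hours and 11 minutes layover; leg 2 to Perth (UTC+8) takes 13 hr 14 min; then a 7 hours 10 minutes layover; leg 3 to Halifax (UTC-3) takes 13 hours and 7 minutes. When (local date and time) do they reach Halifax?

Convert departure to UTC: 7:54 PM − 10:30 = 9:24 AM UTC on Apr 15.
Add 2 hours and 16 minutes leg 1 → 11:40 AM UTC.
Add 4 hours 11 minutes layover in Isla Perdida → 3:51 PM UTC.
Add 13 hours 14 minutes leg 2 → 5:05 AM UTC (Apr 16).
Add 7 hours and 10 minutes layover in Perth → 12:15 PM UTC.
Add 13 hours 7 minutes leg 3 → 1:22 AM UTC (Apr 17).
Halifax is UTC−3:00, so local arrival = 1:22 AM − 3:00 = 10:22 PM on Apr 16.

10:22 PM on April 16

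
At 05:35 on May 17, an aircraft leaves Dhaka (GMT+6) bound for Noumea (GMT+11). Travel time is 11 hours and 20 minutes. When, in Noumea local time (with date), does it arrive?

21:55 on May 17

Noumea is 5:00 ahead of Dhaka.
After 11 hours 20 minutes it is 16:55 in Dhaka.
Shift by the zone difference: 16:55 + 5:00 = 21:55 on May 17 in Noumea.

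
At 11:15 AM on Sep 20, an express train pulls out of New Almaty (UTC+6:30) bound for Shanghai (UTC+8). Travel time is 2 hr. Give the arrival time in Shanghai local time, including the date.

2:45 PM on Sep 20

Convert departure to UTC: 11:15 AM − 6:30 = 4:45 AM UTC on Sep 20.
Add 2 hours travel time → 6:45 AM UTC.
Shanghai is UTC+8:00, so local arrival = 6:45 AM + 8:00 = 2:45 PM on Sep 20.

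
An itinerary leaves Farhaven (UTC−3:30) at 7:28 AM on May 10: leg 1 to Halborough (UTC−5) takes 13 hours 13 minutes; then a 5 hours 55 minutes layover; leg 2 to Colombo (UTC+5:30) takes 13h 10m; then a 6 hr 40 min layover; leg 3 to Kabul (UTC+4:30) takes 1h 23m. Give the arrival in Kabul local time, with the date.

7:49 AM on May 12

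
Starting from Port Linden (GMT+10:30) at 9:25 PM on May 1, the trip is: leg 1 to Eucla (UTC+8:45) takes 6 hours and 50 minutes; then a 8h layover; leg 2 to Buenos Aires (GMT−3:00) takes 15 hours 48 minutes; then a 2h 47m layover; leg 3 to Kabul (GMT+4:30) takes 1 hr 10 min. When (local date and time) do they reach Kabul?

Convert departure to UTC: 9:25 PM − 10:30 = 10:55 AM UTC on May 1.
Add 6 hours 50 minutes leg 1 → 5:45 PM UTC.
Add 8 hours layover in Eucla → 1:45 AM UTC (May 2).
Add 15 hours 48 minutes leg 2 → 5:33 PM UTC.
Add 2 hours and 47 minutes layover in Buenos Aires → 8:20 PM UTC.
Add 1 hour and 10 minutes leg 3 → 9:30 PM UTC.
Kabul is UTC+4:30, so local arrival = 9:30 PM + 4:30 = 2:00 AM on May 3.

2:00 AM on May 3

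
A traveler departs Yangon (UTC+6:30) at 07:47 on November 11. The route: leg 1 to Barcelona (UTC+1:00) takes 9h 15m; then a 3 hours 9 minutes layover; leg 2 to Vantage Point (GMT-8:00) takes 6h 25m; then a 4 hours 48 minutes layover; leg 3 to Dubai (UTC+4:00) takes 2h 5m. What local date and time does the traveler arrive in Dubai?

06:59 on November 12

Convert departure to UTC: 07:47 − 6:30 = 01:17 UTC on Nov 11.
Add 9 hours and 15 minutes leg 1 → 10:32 UTC.
Add 3 hours and 9 minutes layover in Barcelona → 13:41 UTC.
Add 6 hours 25 minutes leg 2 → 20:06 UTC.
Add 4 hours 48 minutes layover in Vantage Point → 00:54 UTC (Nov 12).
Add 2 hours and 5 minutes leg 3 → 02:59 UTC.
Dubai is UTC+4:00, so local arrival = 02:59 + 4:00 = 06:59 on Nov 12.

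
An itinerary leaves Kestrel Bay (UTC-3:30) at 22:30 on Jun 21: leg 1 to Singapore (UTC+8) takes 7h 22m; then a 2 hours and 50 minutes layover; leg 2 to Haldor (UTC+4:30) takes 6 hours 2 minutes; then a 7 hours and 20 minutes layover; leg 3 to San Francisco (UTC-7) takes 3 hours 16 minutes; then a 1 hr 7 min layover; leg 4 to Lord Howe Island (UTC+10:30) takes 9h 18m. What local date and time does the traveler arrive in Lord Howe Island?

01:45 on Jun 24

Convert departure to UTC: 22:30 + 3:30 = 02:00 UTC on Jun 22.
Add 7 hours 22 minutes leg 1 → 09:22 UTC.
Add 2 hours 50 minutes layover in Singapore → 12:12 UTC.
Add 6 hours and 2 minutes leg 2 → 18:14 UTC.
Add 7 hours 20 minutes layover in Haldor → 01:34 UTC (Jun 23).
Add 3 hours and 16 minutes leg 3 → 04:50 UTC.
Add 1 hour 7 minutes layover in San Francisco → 05:57 UTC.
Add 9 hours and 18 minutes leg 4 → 15:15 UTC.
Lord Howe Island is UTC+10:30, so local arrival = 15:15 + 10:30 = 01:45 on Jun 24.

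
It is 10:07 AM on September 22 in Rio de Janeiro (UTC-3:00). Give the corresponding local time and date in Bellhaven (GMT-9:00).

Bellhaven is 6:00 behind Rio de Janeiro.
Shift by the zone difference: 10:07 AM − 6:00 = 4:07 AM on Sep 22 in Bellhaven.

4:07 AM on Sep 22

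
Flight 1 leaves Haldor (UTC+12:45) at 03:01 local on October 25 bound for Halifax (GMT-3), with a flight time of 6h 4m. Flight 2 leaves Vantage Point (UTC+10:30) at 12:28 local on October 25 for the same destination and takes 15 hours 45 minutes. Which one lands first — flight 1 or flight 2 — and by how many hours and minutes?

the first, by 21 hours 23 minutes

Flight 1 in UTC: 03:01 − 12:45 = 14:16 on Oct 24.
+6 hours and 4 minutes → arrive 20:20 UTC on Oct 24.
Flight 2 in UTC: 12:28 − 10:30 = 01:58 on Oct 25.
+15 hours and 45 minutes → arrive 17:43 UTC on Oct 25.
Flight 1 lands earlier by 21 hours 23 minutes.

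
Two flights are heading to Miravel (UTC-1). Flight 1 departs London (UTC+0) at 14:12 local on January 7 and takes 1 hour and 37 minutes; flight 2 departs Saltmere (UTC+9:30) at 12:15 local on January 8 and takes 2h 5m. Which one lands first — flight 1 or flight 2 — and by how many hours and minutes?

the first, by 13 hours 1 minute

Flight 1 departs at 14:12 UTC (Jan 7).
+1 hour and 37 minutes → arrive 15:49 UTC on Jan 7.
Flight 2 in UTC: 12:15 − 9:30 = 02:45 on Jan 8.
+2 hours and 5 minutes → arrive 04:50 UTC on Jan 8.
Flight 1 lands earlier by 13 hours 1 minute.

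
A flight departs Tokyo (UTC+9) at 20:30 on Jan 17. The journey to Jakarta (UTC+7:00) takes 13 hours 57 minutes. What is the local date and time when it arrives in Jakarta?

08:27 on January 18

Jakarta is 2:00 behind Tokyo.
After 13 hours and 57 minutes it is 10:27 (Jan 18) in Tokyo.
Shift by the zone difference: 10:27 − 2:00 = 08:27 on Jan 18 in Jakarta.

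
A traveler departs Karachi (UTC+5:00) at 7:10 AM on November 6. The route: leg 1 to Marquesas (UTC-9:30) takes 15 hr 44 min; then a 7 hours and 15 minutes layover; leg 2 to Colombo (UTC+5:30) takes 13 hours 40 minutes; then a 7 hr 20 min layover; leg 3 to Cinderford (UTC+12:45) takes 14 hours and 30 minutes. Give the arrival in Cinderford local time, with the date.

1:24 AM on Nov 9

Convert departure to UTC: 7:10 AM − 5:00 = 2:10 AM UTC on Nov 6.
Add 15 hours and 44 minutes leg 1 → 5:54 PM UTC.
Add 7 hours 15 minutes layover in Marquesas → 1:09 AM UTC (Nov 7).
Add 13 hours and 40 minutes leg 2 → 2:49 PM UTC.
Add 7 hours and 20 minutes layover in Colombo → 10:09 PM UTC.
Add 14 hours and 30 minutes leg 3 → 12:39 PM UTC (Nov 8).
Cinderford is UTC+12:45, so local arrival = 12:39 PM + 12:45 = 1:24 AM on Nov 9.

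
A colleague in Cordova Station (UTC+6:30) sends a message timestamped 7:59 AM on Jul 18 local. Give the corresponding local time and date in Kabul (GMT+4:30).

In UTC: 7:59 AM − 6:30 = 1:29 AM on Jul 18.
Kabul is UTC+4:30: 1:29 AM + 4:30 = 5:59 AM on Jul 18.

5:59 AM on July 18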